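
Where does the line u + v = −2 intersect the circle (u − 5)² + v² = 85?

(−4, 2) and (7, −9)

From the line, v = −u − 2. Substituting:
2u² − 6u − 56 = 0  ⟹  u² − 3u − 28 = 0
u = 7 or u = −4, giving (7, −9) and (−4, 2).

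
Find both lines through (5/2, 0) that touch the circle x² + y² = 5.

Let a tangent through (5/2, 0) have slope m. Its distance from (0, 0) must equal √5:
[m·(−5/2) − (0)]² = 5(m² + 1)
m² − 4 = 0, so m = −2 or m = 2.
Through (5/2, 0) these give 2x + y = 5 and 2x − y = 5.

2x + y = 5 and 2x − y = 5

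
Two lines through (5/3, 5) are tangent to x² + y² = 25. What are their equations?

3x + 4y = 25 and y = 5

Write the tangent as mx − y + (5 − m·(5/3)) = 0 and set its distance from the centre to 5:
(−5/3m − (−5))² = 25(m² + 1)
4m² + 3m = 0, so m = −3/4 or m = 0.
With m = −3/4: 3x + 4y = 25. With m = 0: y = 5.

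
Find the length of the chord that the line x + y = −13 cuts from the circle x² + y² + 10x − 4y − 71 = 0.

10√2

Express y = −x − 13 and substitute into the circle:
2x² + 40x + 150 = 0  ⟹  x² + 20x + 75 = 0
x = −5 or x = −15, giving (−5, −8) and (−15, 2).
Chord length = distance between (−5, −8) and (−15, 2) = √200 = 10√2.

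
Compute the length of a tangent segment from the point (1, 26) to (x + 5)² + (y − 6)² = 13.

3√47

The centre is (−5, 6) and r = √13. The square of the distance from P to the centre is 36 + 400 = 436.
By the tangent–radius right angle, tangent length = √(|PO|² − r²) = √423 = 3√47.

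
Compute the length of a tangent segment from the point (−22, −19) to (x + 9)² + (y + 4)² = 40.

√354

Centre (−9, −4), r² = 40. |PO|² = (−13)² + (−15)² = 394.
The tangent meets the radius at right angles, so tangent² = |PO|² − r² = 394 − 40 = 354.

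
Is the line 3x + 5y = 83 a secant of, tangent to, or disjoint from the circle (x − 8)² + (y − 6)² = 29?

secant

Centre (8, 6), r² = 29. Distance² from centre to line = (−29)²/34 = 841/34.
Since d² < r², the line cuts the circle twice.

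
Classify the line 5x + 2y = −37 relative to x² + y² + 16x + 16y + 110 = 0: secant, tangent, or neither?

d² = (5·(−8) + 2·(−8) − (−37))²/29 = 361/29; r² = 18.
Since d² < r², the line cuts the circle twice.

secant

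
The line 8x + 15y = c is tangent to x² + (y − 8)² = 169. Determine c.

Tangency holds when the distance from the centre (0, 8) to the line equals the radius 13:
|8·0 + 15·8 − c| / √289 = 13
|c − (120)| = 13·17, so c = 341 or c = −101.

c = −101 or c = 341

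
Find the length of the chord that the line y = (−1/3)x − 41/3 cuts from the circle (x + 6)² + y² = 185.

The distance from (−6, 0) to the line is 35/√10, and r² = 185.
Chord = 2√(r² − d²) = 2·√(125/2) = 5√10.

5√10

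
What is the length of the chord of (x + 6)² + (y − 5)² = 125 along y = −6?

The distance from (−6, 5) to the line is 11, and r² = 125.
Half the chord is √(r² − d²) = √(4), so the full chord is 4.

4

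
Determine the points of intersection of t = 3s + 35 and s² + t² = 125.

Express t = 3s + 35 and substitute into the circle:
10s² + 210s + 1100 = 0  ⟹  s² + 21s + 110 = 0
s = −10 or s = −11, giving (−10, 5) and (−11, 2).

(−11, 2) and (−10, 5)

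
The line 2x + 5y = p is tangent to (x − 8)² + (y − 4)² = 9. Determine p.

The line touches the circle iff its distance from (8, 4) is 3:
|2·8 + 5·4 − p| / √29 = 3
|p − (36)| = 3√29.

p = 36 ± 3√29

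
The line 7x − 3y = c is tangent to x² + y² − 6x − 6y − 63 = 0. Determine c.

The line touches the circle iff its distance from (3, 3) is 9:
|7·3 − 3·3 − c| / √58 = 9
|c − (12)| = 9√58.

c = 12 ± 9√58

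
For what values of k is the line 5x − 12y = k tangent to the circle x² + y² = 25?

The line touches the circle iff its distance from (0, 0) is 5:
|5·0 − 12·0 − k| / √169 = 5
|k| = 5·13, so k = 65 or k = −65.

k = −65 or k = 65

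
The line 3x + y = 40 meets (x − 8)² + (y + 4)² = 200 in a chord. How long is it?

8√10

Express y = −3x + 40 and substitute into the circle:
10x² − 280x + 1800 = 0  ⟹  x² − 28x + 180 = 0
x = 18 or x = 10, giving (18, −14) and (10, 10).
Chord length = distance between (18, −14) and (10, 10) = √640 = 8√10.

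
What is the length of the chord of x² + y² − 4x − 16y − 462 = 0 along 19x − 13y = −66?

Express y = (66 + 19x)/13 and substitute into the circle:
530x² − 2120x − 87450 = 0  ⟹  x² − 4x − 165 = 0
x = 15 or x = −11, giving (15, 27) and (−11, −11).
|(15, 27) − (−11, −11)| = √((26)² + (38)²) = 2√530.

2√530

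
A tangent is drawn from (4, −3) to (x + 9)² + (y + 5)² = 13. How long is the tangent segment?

With centre O = (−9, −5), |OP|² = 173 and r² = 13.
Power of the point: PT² = |PO|² − r² = 160, so PT = 4√10.

4√10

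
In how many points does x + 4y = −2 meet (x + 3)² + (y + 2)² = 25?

2

Substituting the line into the circle gives 17x² + 84x − 220 = 0.
Δ = 7056 − (−14960) = 22016.
Two real roots: the line is a secant.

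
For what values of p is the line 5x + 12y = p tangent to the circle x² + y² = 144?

p = −156 or p = 156

Tangency holds when the distance from the centre (0, 0) to the line equals the radius 12:
|5·0 + 12·0 − p| / √169 = 12
|p| = 12·13, so p = 156 or p = −156.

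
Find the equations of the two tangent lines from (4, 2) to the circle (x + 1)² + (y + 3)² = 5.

Write the tangent as mx − y + (2 − m·(4)) = 0 and set its distance from the centre to √5:
(−5m − (−5))² = 5(m² + 1)
2m² − 5m + 2 = 0, so m = 2 or m = 1/2.
Through (4, 2) these give 2x − y = 6 and x − 2y = 0.

2x − y = 6 and x − 2y = 0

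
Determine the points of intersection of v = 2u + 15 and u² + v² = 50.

From the line, v = 2u + 15. Substituting:
5u² + 60u + 175 = 0  ⟹  u² + 12u + 35 = 0
u = −5 or u = −7, giving (−5, 5) and (−7, 1).

(−7, 1) and (−5, 5)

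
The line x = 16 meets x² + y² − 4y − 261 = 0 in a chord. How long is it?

6

The line gives x = 16. Substituting into the circle:
y² − 4y − 5 = 0
y = 5 or y = −1, giving (16, 5) and (16, −1).
Chord length = distance between (16, 5) and (16, −1) = √36 = 6.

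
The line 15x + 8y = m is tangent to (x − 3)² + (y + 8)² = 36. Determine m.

m = −121 or m = 83

The line touches the circle iff its distance from (3, −8) is 6:
|15·3 + 8·(−8) − m| / √289 = 6
|m − (−19)| = 6·17, so m = 83 or m = −121.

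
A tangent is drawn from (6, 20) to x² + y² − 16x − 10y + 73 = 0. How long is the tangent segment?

√213

Centre (8, 5), r² = 16. |PO|² = (−2)² + (15)² = 229.
The tangent meets the radius at right angles, so tangent² = |PO|² − r² = 229 − 16 = 213.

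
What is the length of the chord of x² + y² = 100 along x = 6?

The line gives x = 6. Substituting into the circle:
y² − 64 = 0
y = 8 or y = −8, giving (6, 8) and (6, −8).
|(6, 8) − (6, −8)| = √((0)² + (16)²) = 16.

16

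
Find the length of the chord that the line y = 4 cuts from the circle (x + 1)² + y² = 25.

Centre (−1, 0), r² = 25. Perpendicular distance d from centre to line = |−4| / √1 = 4.
Half the chord is √(r² − d²) = √(9), so the full chord is 6.

6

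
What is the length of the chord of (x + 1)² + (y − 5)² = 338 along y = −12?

Express y = −12 and substitute into the circle:
x² + 2x − 48 = 0
x = 6 or x = −8, giving (6, −12) and (−8, −12).
|(6, −12) − (−8, −12)| = √((14)² + (0)²) = 14.

14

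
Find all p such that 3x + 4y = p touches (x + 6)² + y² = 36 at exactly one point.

p = −48 or p = 12

For a tangent, require d(centre, line) = r = 6.
|3·(−6) + 4·0 − p| / √25 = 6
|p − (−18)| = 6·5, so p = 12 or p = −48.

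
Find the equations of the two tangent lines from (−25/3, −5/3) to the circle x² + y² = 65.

Write the tangent as mx − y + (−5/3 − m·(−25/3)) = 0 and set its distance from the centre to √65:
(25/3m − (5/3))² = 65(m² + 1)
4m² − 25m − 56 = 0, so m = 8 or m = −7/4.
With m = 8: 8x − y = −65. With m = −7/4: 7x + 4y = −65.

8x − y = −65 and 7x + 4y = −65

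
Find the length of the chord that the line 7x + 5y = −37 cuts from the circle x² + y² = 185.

3√74

Substitute y = (−37 − 7x)/5:
74x² + 518x − 3256 = 0  ⟹  x² + 7x − 44 = 0
x = 4 or x = −11, giving (4, −13) and (−11, 8).
Chord length = distance between (4, −13) and (−11, 8) = √666 = 3√74.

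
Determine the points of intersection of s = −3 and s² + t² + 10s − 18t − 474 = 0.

(−3, −15) and (−3, 33)

The line gives s = −3. Substituting into the circle:
t² − 18t − 495 = 0
t = 33 or t = −15, giving (−3, 33) and (−3, −15).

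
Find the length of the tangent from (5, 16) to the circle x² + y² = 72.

√209

Centre (0, 0), r² = 72. |PO|² = (5)² + (16)² = 281.
The tangent meets the radius at right angles, so tangent² = |PO|² − r² = 281 − 72 = 209.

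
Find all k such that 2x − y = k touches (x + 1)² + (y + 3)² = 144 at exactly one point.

For a tangent, require d(centre, line) = r = 12.
|2·(−1) − 1·(−3) − k| / √5 = 12
|k − (1)| = 12√5.

k = 1 ± 12√5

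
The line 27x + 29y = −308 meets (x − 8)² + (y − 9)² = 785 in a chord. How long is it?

Centre (8, 9), r² = 785. Perpendicular distance d from centre to line = |785| / √1570 = 785/√1570.
Chord = 2√(r² − d²) = 2·√(785/2) = √1570.

√1570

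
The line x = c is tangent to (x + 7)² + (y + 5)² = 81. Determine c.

The line touches the circle iff its distance from (−7, −5) is 9:
|1·(−7) + 0·(−5) − c| / √1 = 9
|c − (−7)| = 9, so c = 2 or c = −16.

c = −16 or c = 2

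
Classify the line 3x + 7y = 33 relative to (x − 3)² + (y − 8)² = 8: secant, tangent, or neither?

neither

Centre (3, 8), r² = 8. Distance² from centre to line = (32)²/58 = 512/29.
Since d² > r², the line lies outside the circle.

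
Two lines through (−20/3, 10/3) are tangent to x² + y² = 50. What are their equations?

Write the tangent as mx − y + (10/3 − m·(−20/3)) = 0 and set its distance from the centre to 5√2:
[m·(20/3) − (−10/3)]² = 50(m² + 1)
m² − 8m + 7 = 0, so m = 7 or m = 1.
Through (−20/3, 10/3) these give 7x − y = −50 and x − y = −10.

7x − y = −50 and x − y = −10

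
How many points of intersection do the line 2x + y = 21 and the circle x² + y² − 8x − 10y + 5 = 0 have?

Centre (4, 5), r² = 36. Distance² from centre to line = (−8)²/5 = 64/5.
Since d² < r², the line cuts the circle twice.

2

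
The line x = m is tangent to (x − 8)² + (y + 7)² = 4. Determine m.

m = 6 or m = 10

For a tangent, require d(centre, line) = r = 2.
|1·8 + 0·(−7) − m| / √1 = 2
|m − (8)| = 2, so m = 10 or m = 6.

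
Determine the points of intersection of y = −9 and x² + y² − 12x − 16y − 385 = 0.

(−8, −9) and (20, −9)

Substitute y = −9:
x² − 12x − 160 = 0
x = 20 or x = −8, giving (20, −9) and (−8, −9).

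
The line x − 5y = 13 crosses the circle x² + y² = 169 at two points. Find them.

From the line, y = (−13 + x)/5. Substituting:
26x² − 26x − 4056 = 0  ⟹  x² − x − 156 = 0
x = 13 or x = −12, giving (13, 0) and (−12, −5).

(−12, −5) and (13, 0)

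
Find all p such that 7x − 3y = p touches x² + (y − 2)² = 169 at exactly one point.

For a tangent, require d(centre, line) = r = 13.
|7·0 − 3·2 − p| / √58 = 13
|p − (−6)| = 13√58.

p = −6 ± 13√58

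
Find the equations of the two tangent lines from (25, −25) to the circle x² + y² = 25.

A line y − (−25) = m(x − (25)) is tangent when its distance from (0, 0) is 5:
[m·(−25) − (25)]² = 25(m² + 1)
12m² + 25m + 12 = 0, so m = −3/4 or m = −4/3.
With m = −3/4: 3x + 4y = −25. With m = −4/3: 4x + 3y = 25.

3x + 4y = −25 and 4x + 3y = 25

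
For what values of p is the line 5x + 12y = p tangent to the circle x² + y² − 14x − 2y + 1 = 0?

p = −44 or p = 138

The line touches the circle iff its distance from (7, 1) is 7:
|5·7 + 12·1 − p| / √169 = 7
|p − (47)| = 7·13, so p = 138 or p = −44.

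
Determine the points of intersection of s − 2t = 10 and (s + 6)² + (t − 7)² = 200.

Substitute t = (−10 + s)/2:
5s² − 80 = 0  ⟹  s² − 16 = 0
s = 4 or s = −4, giving (4, −3) and (−4, −7).

(−4, −7) and (4, −3)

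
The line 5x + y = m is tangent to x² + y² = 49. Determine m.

m = ±7√26

The line touches the circle iff its distance from (0, 0) is 7:
|5·0 + 1·0 − m| / √26 = 7
|m| = 7√26.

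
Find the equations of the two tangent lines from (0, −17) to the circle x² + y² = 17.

4x + y = −17 and 4x − y = 17

A line y − (−17) = m(x − (0)) is tangent when its distance from (0, 0) is √17:
[m·(0) − (17)]² = 17(m² + 1)
m² − 16 = 0, so m = −4 or m = 4.
Through (0, −17) these give 4x + y = −17 and 4x − y = 17.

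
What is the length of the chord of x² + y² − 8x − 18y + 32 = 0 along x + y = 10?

Substitute y = −x + 10:
2x² − 10x − 48 = 0  ⟹  x² − 5x − 24 = 0
x = 8 or x = −3, giving (8, 2) and (−3, 13).
Chord length = distance between (8, 2) and (−3, 13) = √242 = 11√2.

11√2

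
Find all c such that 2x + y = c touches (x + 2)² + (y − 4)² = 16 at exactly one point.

c = ±4√5

Tangency holds when the distance from the centre (−2, 4) to the line equals the radius 4:
|2·(−2) + 1·4 − c| / √5 = 4
|c| = 4√5.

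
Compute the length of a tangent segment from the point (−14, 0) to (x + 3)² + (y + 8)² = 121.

With centre O = (−3, −8), |OP|² = 185 and r² = 121.
Power of the point: PT² = |PO|² − r² = 64, so PT = 8.

8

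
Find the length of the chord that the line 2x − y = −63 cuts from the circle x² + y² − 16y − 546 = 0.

2√5

From the line, y = 2x + 63. Substituting:
5x² + 220x + 2415 = 0  ⟹  x² + 44x + 483 = 0
x = −21 or x = −23, giving (−21, 21) and (−23, 17).
Chord length = distance between (−21, 21) and (−23, 17) = √20 = 2√5.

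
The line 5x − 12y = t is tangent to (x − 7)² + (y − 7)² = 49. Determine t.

Tangency holds when the distance from the centre (7, 7) to the line equals the radius 7:
|5·7 − 12·7 − t| / √169 = 7
|t − (−49)| = 7·13, so t = 42 or t = −140.

t = −140 or t = 42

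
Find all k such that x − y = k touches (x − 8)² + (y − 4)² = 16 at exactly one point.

k = 4 ± 4√2

Tangency holds when the distance from the centre (8, 4) to the line equals the radius 4:
|1·8 − 1·4 − k| / √2 = 4
|k − (4)| = 4√2.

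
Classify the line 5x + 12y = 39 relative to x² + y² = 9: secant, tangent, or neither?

tangent

d² = (5·0 + 12·0 − (39))²/169 = 9; r² = 9.
Since d² = r², the line is tangent.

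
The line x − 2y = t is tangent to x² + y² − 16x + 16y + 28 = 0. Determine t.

The line touches the circle iff its distance from (8, −8) is 10:
|1·8 − 2·(−8) − t| / √5 = 10
|t − (24)| = 10√5.

t = 24 ± 10√5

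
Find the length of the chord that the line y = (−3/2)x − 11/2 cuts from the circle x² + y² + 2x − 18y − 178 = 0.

8√13

Express y = (−11 − 3x)/2 and substitute into the circle:
13x² + 182x − 195 = 0  ⟹  x² + 14x − 15 = 0
x = 1 or x = −15, giving (1, −7) and (−15, 17).
|(1, −7) − (−15, 17)| = √((16)² + (−24)²) = 8√13.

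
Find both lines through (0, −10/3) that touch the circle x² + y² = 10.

Write the tangent as mx − y + (−10/3 − m·(0)) = 0 and set its distance from the centre to √10:
(0m − (10/3))² = 10(m² + 1)
9m² − 1 = 0, so m = 1/3 or m = −1/3.
Through (0, −10/3) these give x − 3y = 10 and x + 3y = −10.

x − 3y = 10 and x + 3y = −10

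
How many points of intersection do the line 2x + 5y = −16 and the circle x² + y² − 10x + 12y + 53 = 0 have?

2

Substituting the line into the circle gives 29x² − 306x + 621 = 0.
Discriminant = (−306)² − 4·29·(621) = 21600 > 0.
Two real roots: the line is a secant.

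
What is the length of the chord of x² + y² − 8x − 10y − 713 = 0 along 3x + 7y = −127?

From the line, y = (−127 − 3x)/7. Substituting:
58x² + 580x − 9918 = 0  ⟹  x² + 10x − 171 = 0
x = 9 or x = −19, giving (9, −22) and (−19, −10).
Chord length = distance between (9, −22) and (−19, −10) = √928 = 4√58.

4√58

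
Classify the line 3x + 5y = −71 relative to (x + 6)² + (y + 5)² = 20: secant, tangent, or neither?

neither

Centre (−6, −5), r² = 20. Distance² from centre to line = (28)²/34 = 392/17.
Since d² > r², the line lies outside the circle.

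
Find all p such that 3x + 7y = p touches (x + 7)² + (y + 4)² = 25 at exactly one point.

Tangency holds when the distance from the centre (−7, −4) to the line equals the radius 5:
|3·(−7) + 7·(−4) − p| / √58 = 5
|p − (−49)| = 5√58.

p = −49 ± 5√58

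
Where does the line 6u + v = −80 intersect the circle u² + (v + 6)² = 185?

Substitute v = −6u − 80:
37u² + 888u + 5291 = 0  ⟹  u² + 24u + 143 = 0
u = −11 or u = −13, giving (−11, −14) and (−13, −2).

(−13, −2) and (−11, −14)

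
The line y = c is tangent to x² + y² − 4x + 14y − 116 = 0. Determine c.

For a tangent, require d(centre, line) = r = 13.
|0·2 + 1·(−7) − c| / √1 = 13
|c − (−7)| = 13, so c = 6 or c = −20.

c = −20 or c = 6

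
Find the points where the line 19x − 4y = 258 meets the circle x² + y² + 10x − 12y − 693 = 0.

From the line, y = (−258 + 19x)/4. Substituting:
377x² − 10556x + 67860 = 0  ⟹  x² − 28x + 180 = 0
x = 18 or x = 10, giving (18, 21) and (10, −17).

(10, −17) and (18, 21)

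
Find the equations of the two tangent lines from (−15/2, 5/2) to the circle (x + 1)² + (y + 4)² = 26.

5x + y = −35 and x + 5y = 5

Let a tangent through (−15/2, 5/2) have slope m. Its distance from (−1, −4) must equal √26:
[m·(13/2) − (−13/2)]² = 26(m² + 1)
5m² + 26m + 5 = 0, so m = −5 or m = −1/5.
With m = −5: 5x + y = −35. With m = −1/5: x + 5y = 5.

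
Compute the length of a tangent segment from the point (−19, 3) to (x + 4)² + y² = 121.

√113

Centre (−4, 0), r² = 121. |PO|² = (−15)² + (3)² = 234.
The tangent meets the radius at right angles, so tangent² = |PO|² − r² = 234 − 121 = 113.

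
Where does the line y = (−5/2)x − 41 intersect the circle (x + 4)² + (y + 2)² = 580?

Substitute y = (−82 − 5x)/2:
29x² + 812x + 3828 = 0  ⟹  x² + 28x + 132 = 0
x = −6 or x = −22, giving (−6, −26) and (−22, 14).

(−22, 14) and (−6, −26)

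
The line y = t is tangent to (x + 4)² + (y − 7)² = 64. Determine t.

t = −1 or t = 15

For a tangent, require d(centre, line) = r = 8.
|0·(−4) + 1·7 − t| / √1 = 8
|t − (7)| = 8, so t = 15 or t = −1.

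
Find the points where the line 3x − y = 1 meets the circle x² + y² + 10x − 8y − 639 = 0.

Substitute y = 3x − 1:
10x² − 20x − 630 = 0  ⟹  x² − 2x − 63 = 0
x = 9 or x = −7, giving (9, 26) and (−7, −22).

(−7, −22) and (9, 26)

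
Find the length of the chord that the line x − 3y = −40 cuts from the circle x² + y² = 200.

4√10

Substitute y = (40 + x)/3:
10x² + 80x − 200 = 0  ⟹  x² + 8x − 20 = 0
x = 2 or x = −10, giving (2, 14) and (−10, 10).
|(2, 14) − (−10, 10)| = √((12)² + (4)²) = 4√10.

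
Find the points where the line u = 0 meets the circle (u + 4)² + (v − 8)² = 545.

(0, −15) and (0, 31)

The line gives u = 0. Substituting into the circle:
v² − 16v − 465 = 0
v = 31 or v = −15, giving (0, 31) and (0, −15).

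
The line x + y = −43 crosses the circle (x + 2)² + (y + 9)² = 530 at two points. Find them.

(−21, −22) and (−15, −28)

Express y = −x − 43 and substitute into the circle:
2x² + 72x + 630 = 0  ⟹  x² + 36x + 315 = 0
x = −15 or x = −21, giving (−15, −28) and (−21, −22).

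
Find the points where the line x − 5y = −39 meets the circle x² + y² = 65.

(−4, 7) and (1, 8)

Substitute y = (39 + x)/5:
26x² + 78x − 104 = 0  ⟹  x² + 3x − 4 = 0
x = 1 or x = −4, giving (1, 8) and (−4, 7).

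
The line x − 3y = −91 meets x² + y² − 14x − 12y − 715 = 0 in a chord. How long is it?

The distance from (7, 6) to the line is 80/√10, and r² = 800.
Chord = 2√(r² − d²) = 2·√(160) = 8√10.

8√10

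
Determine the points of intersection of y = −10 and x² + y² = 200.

(−10, −10) and (10, −10)

Express y = −10 and substitute into the circle:
x² − 100 = 0
x = 10 or x = −10, giving (10, −10) and (−10, −10).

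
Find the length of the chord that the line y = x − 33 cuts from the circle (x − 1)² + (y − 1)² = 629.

13√2

Express y = x − 33 and substitute into the circle:
2x² − 70x + 528 = 0  ⟹  x² − 35x + 264 = 0
x = 24 or x = 11, giving (24, −9) and (11, −22).
|(24, −9) − (11, −22)| = √((13)² + (13)²) = 13√2.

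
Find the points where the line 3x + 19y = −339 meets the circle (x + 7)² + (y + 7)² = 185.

Express y = (−339 − 3x)/19 and substitute into the circle:
370x² + 6290x − 6660 = 0  ⟹  x² + 17x − 18 = 0
x = 1 or x = −18, giving (1, −18) and (−18, −15).

(−18, −15) and (1, −18)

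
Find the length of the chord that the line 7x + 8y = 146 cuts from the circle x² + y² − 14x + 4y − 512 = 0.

4√113

Express y = (146 − 7x)/8 and substitute into the circle:
113x² − 3164x − 6780 = 0  ⟹  x² − 28x − 60 = 0
x = 30 or x = −2, giving (30, −8) and (−2, 20).
Chord length = distance between (30, −8) and (−2, 20) = √1808 = 4√113.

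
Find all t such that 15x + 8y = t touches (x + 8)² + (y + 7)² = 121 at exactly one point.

Tangency holds when the distance from the centre (−8, −7) to the line equals the radius 11:
|15·(−8) + 8·(−7) − t| / √289 = 11
|t − (−176)| = 11·17, so t = 11 or t = −363.

t = −363 or t = 11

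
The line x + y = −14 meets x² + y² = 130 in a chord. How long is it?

8√2

From the line, y = −x − 14. Substituting:
2x² + 28x + 66 = 0  ⟹  x² + 14x + 33 = 0
x = −3 or x = −11, giving (−3, −11) and (−11, −3).
Chord length = distance between (−3, −11) and (−11, −3) = √128 = 8√2.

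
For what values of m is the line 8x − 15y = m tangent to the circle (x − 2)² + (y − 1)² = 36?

The line touches the circle iff its distance from (2, 1) is 6:
|8·2 − 15·1 − m| / √289 = 6
|m − (1)| = 6·17, so m = 103 or m = −101.

m = −101 or m = 103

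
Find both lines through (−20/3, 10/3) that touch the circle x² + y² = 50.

A line y − (10/3) = m(x − (−20/3)) is tangent when its distance from (0, 0) is 5√2:
(20/3m − (−10/3))² = 50(m² + 1)
m² − 8m + 7 = 0, so m = 1 or m = 7.
Through (−20/3, 10/3) these give x − y = −10 and 7x − y = −50.

x − y = −10 and 7x − y = −50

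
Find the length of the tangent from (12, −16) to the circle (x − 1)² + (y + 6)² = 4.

With centre O = (1, −6), |OP|² = 221 and r² = 4.
The tangent meets the radius at right angles, so tangent² = |PO|² − r² = 221 − 4 = 217.

√217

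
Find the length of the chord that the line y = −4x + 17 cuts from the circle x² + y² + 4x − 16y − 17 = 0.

4√17

From the line, y = −4x + 17. Substituting:
17x² − 68x = 0  ⟹  x² − 4x = 0
x = 4 or x = 0, giving (4, 1) and (0, 17).
|(4, 1) − (0, 17)| = √((4)² + (−16)²) = 4√17.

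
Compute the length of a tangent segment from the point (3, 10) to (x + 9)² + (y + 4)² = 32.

2√77

The centre is (−9, −4) and r = 4√2. The square of the distance from P to the centre is 144 + 196 = 340.
The tangent meets the radius at right angles, so tangent² = |PO|² − r² = 340 − 32 = 308.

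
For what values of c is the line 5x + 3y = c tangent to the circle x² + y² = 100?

c = ±10√34

The line touches the circle iff its distance from (0, 0) is 10:
|5·0 + 3·0 − c| / √34 = 10
|c| = 10√34.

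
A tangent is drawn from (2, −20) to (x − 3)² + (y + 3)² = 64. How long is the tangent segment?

The centre is (3, −3) and r = 8. The square of the distance from P to the centre is 1 + 289 = 290.
Power of the point: PT² = |PO|² − r² = 226, so PT = √226.

√226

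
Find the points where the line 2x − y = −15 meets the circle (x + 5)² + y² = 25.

(−9, −3) and (−5, 5)

Substitute y = 2x + 15:
5x² + 70x + 225 = 0  ⟹  x² + 14x + 45 = 0
x = −5 or x = −9, giving (−5, 5) and (−9, −3).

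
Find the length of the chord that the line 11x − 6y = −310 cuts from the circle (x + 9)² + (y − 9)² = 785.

4√157

Centre (−9, 9), r² = 785. Perpendicular distance d from centre to line = |157| / √157 = 157/√157.
Half the chord is √(r² − d²) = √(628), so the full chord is 4√157.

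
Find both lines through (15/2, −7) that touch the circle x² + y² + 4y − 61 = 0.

A line y − (−7) = m(x − (15/2)) is tangent when its distance from (0, −2) is √65:
(−15/2m − (5))² = 65(m² + 1)
7m² − 60m + 32 = 0, so m = 4/7 or m = 8.
Through (15/2, −7) these give 4x − 7y = 79 and 8x − y = 67.

4x − 7y = 79 and 8x − y = 67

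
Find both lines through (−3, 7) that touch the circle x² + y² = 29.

Let a tangent through (−3, 7) have slope m. Its distance from (0, 0) must equal √29:
[m·(3) − (−7)]² = 29(m² + 1)
10m² − 21m − 10 = 0, so m = −2/5 or m = 5/2.
With m = −2/5: 2x + 5y = 29. With m = 5/2: 5x − 2y = −29.

2x + 5y = 29 and 5x − 2y = −29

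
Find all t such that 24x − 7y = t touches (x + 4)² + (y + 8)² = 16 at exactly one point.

t = −140 or t = 60

The line touches the circle iff its distance from (−4, −8) is 4:
|24·(−4) − 7·(−8) − t| / √625 = 4
|t − (−40)| = 4·25, so t = 60 or t = −140.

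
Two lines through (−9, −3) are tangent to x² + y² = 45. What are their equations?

x + 2y = −15 and 2x − y = −15

Let a tangent through (−9, −3) have slope m. Its distance from (0, 0) must equal 3√5:
(9m − (3))² = 45(m² + 1)
2m² − 3m − 2 = 0, so m = −1/2 or m = 2.
With m = −1/2: x + 2y = −15. With m = 2: 2x − y = −15.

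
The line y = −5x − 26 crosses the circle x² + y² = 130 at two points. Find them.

(−7, 9) and (−3, −11)

From the line, y = −5x − 26. Substituting:
26x² + 260x + 546 = 0  ⟹  x² + 10x + 21 = 0
x = −3 or x = −7, giving (−3, −11) and (−7, 9).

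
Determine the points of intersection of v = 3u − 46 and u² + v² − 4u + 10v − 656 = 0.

(5, −31) and (20, 14)

From the line, v = 3u − 46. Substituting:
10u² − 250u + 1000 = 0  ⟹  u² − 25u + 100 = 0
u = 20 or u = 5, giving (20, 14) and (5, −31).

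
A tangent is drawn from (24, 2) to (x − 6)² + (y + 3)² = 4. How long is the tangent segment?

√345

Centre (6, −3), r² = 4. |PO|² = (18)² + (5)² = 349.
The tangent meets the radius at right angles, so tangent² = |PO|² − r² = 349 − 4 = 345.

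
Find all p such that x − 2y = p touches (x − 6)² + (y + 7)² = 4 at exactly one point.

The line touches the circle iff its distance from (6, −7) is 2:
|1·6 − 2·(−7) − p| / √5 = 2
|p − (20)| = 2√5.

p = 20 ± 2√5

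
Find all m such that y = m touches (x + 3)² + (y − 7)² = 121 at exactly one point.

m = −4 or m = 18

For a tangent, require d(centre, line) = r = 11.
|0·(−3) + 1·7 − m| / √1 = 11
|m − (7)| = 11, so m = 18 or m = −4.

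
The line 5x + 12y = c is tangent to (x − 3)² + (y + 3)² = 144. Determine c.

The line touches the circle iff its distance from (3, −3) is 12:
|5·3 + 12·(−3) − c| / √169 = 12
|c − (−21)| = 12·13, so c = 135 or c = −177.

c = −177 or c = 135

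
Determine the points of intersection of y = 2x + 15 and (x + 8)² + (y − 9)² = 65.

From the line, y = 2x + 15. Substituting:
5x² + 40x + 35 = 0  ⟹  x² + 8x + 7 = 0
x = −1 or x = −7, giving (−1, 13) and (−7, 1).

(−7, 1) and (−1, 13)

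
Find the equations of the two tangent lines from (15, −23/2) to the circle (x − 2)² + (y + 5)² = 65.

Write the tangent as mx − y + (−23/2 − m·(15)) = 0 and set its distance from the centre to √65:
[m·(−13) − (13/2)]² = 65(m² + 1)
32m² + 52m − 7 = 0, so m = −7/4 or m = 1/8.
Through (15, −23/2) these give 7x + 4y = 59 and x − 8y = 107.

7x + 4y = 59 and x − 8y = 107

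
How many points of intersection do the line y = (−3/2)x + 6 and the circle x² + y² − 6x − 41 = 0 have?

Substituting the line into the circle gives 13x² − 96x − 20 = 0.
Δ = 9216 − (−1040) = 10256.
Two real roots: the line is a secant.

2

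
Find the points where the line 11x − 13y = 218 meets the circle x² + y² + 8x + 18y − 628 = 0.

(−18, −32) and (21, 1)

Express y = (−218 + 11x)/13 and substitute into the circle:
290x² − 870x − 109620 = 0  ⟹  x² − 3x − 378 = 0
x = 21 or x = −18, giving (21, 1) and (−18, −32).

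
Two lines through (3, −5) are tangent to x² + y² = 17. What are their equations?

x + 4y = −17 and 4x − y = 17

Let a tangent through (3, −5) have slope m. Its distance from (0, 0) must equal √17:
[m·(−3) − (5)]² = 17(m² + 1)
4m² − 15m − 4 = 0, so m = −1/4 or m = 4.
Through (3, −5) these give x + 4y = −17 and 4x − y = 17.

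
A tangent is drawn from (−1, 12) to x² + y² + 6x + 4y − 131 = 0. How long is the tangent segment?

2√14

Centre (−3, −2), r² = 144. |PO|² = (2)² + (14)² = 200.
Power of the point: PT² = |PO|² − r² = 56, so PT = 2√14.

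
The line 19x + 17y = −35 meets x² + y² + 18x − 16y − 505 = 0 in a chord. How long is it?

Centre (−9, 8), r² = 650. Perpendicular distance d from centre to line = |0| / √650 = 0/√650.
Chord = 2√(r² − d²) = 2·√(650) = 10√26.

10√26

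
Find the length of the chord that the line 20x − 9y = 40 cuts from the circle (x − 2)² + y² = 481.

2√481

The distance from (2, 0) to the line is 0/√481, and r² = 481.
Chord = 2√(r² − d²) = 2·√(481) = 2√481.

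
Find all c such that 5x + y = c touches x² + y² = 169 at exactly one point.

c = ±13√26

For a tangent, require d(centre, line) = r = 13.
|5·0 + 1·0 − c| / √26 = 13
|c| = 13√26.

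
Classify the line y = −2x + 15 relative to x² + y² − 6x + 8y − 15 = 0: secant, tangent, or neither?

Substituting the line into the circle gives 5x² − 82x + 330 = 0.
Discriminant = (−82)² − 4·5·(330) = 124 > 0.
Two real roots: the line is a secant.

secant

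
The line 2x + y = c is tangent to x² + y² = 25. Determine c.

For a tangent, require d(centre, line) = r = 5.
|2·0 + 1·0 − c| / √5 = 5
|c| = 5√5.

c = ±5√5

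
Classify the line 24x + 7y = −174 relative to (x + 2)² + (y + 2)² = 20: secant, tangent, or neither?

Centre (−2, −2), r² = 20. Distance² from centre to line = (112)²/625 = 12544/625.
Since d² > r², the line lies outside the circle.

neither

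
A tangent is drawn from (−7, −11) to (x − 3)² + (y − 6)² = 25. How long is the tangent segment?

2√91

The centre is (3, 6) and r = 5. The square of the distance from P to the centre is 100 + 289 = 389.
The tangent meets the radius at right angles, so tangent² = |PO|² − r² = 389 − 25 = 364.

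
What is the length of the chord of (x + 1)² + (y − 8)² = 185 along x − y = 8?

9√2

From the line, y = x − 8. Substituting:
2x² − 30x + 72 = 0  ⟹  x² − 15x + 36 = 0
x = 12 or x = 3, giving (12, 4) and (3, −5).
|(12, 4) − (3, −5)| = √((9)² + (9)²) = 9√2.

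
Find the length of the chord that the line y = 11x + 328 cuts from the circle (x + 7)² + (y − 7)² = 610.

The distance from (−7, 7) to the line is 244/√122, and r² = 610.
Half the chord is √(r² − d²) = √(122), so the full chord is 2√122.

2√122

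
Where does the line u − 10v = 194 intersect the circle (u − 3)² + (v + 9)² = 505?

(−16, −21) and (24, −17)

Substitute v = (−194 + u)/10:
101u² − 808u − 38784 = 0  ⟹  u² − 8u − 384 = 0
u = 24 or u = −16, giving (24, −17) and (−16, −21).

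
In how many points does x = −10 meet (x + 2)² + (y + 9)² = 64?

Substituting the line into the circle gives y² + 18y + 81 = 0.
Δ = 324 − 324 = 0.
A repeated root: the line is tangent.

1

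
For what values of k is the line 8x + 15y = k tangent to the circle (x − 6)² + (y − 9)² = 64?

The line touches the circle iff its distance from (6, 9) is 8:
|8·6 + 15·9 − k| / √289 = 8
|k − (183)| = 8·17, so k = 319 or k = 47.

k = 47 or k = 319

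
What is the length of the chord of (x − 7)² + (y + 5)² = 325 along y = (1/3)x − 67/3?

7√10

Substitute y = (−67 + x)/3:
10x² − 230x + 220 = 0  ⟹  x² − 23x + 22 = 0
x = 22 or x = 1, giving (22, −15) and (1, −22).
|(22, −15) − (1, −22)| = √((21)² + (7)²) = 7√10.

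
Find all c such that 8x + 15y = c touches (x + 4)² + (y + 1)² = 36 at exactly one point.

c = −149 or c = 55

The line touches the circle iff its distance from (−4, −1) is 6:
|8·(−4) + 15·(−1) − c| / √289 = 6
|c − (−47)| = 6·17, so c = 55 or c = −149.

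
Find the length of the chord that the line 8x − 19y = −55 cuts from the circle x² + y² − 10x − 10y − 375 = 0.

10√17

From the line, y = (55 + 8x)/19. Substituting:
425x² − 4250x − 142800 = 0  ⟹  x² − 10x − 336 = 0
x = 24 or x = −14, giving (24, 13) and (−14, −3).
|(24, 13) − (−14, −3)| = √((38)² + (16)²) = 10√17.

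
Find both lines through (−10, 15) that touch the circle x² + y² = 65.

A line y − (15) = m(x − (−10)) is tangent when its distance from (0, 0) is √65:
(10m − (−15))² = 65(m² + 1)
7m² + 60m + 32 = 0, so m = −8 or m = −4/7.
Through (−10, 15) these give 8x + y = −65 and 4x + 7y = 65.

8x + y = −65 and 4x + 7y = 65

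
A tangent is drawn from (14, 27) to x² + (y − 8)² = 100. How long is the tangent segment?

The centre is (0, 8) and r = 10. The square of the distance from P to the centre is 196 + 361 = 557.
Power of the point: PT² = |PO|² − r² = 457, so PT = √457.

√457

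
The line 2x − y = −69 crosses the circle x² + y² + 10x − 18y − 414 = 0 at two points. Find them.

(−27, 15) and (−23, 23)

Express y = 2x + 69 and substitute into the circle:
5x² + 250x + 3105 = 0  ⟹  x² + 50x + 621 = 0
x = −23 or x = −27, giving (−23, 23) and (−27, 15).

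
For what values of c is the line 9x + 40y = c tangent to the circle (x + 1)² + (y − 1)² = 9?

For a tangent, require d(centre, line) = r = 3.
|9·(−1) + 40·1 − c| / √1681 = 3
|c − (31)| = 3·41, so c = 154 or c = −92.

c = −92 or c = 154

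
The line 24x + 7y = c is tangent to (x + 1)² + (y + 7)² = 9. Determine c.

Tangency holds when the distance from the centre (−1, −7) to the line equals the radius 3:
|24·(−1) + 7·(−7) − c| / √625 = 3
|c − (−73)| = 3·25, so c = 2 or c = −148.

c = −148 or c = 2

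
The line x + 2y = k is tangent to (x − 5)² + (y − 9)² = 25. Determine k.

For a tangent, require d(centre, line) = r = 5.
|1·5 + 2·9 − k| / √5 = 5
|k − (23)| = 5√5.

k = 23 ± 5√5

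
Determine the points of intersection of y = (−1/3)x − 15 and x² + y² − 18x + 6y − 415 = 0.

From the line, y = (−45 − x)/3. Substituting:
10x² − 90x − 2520 = 0  ⟹  x² − 9x − 252 = 0
x = 21 or x = −12, giving (21, −22) and (−12, −11).

(−12, −11) and (21, −22)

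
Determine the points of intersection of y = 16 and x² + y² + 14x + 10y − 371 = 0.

(−9, 16) and (−5, 16)

From the line, y = 16. Substituting:
x² + 14x + 45 = 0
x = −5 or x = −9, giving (−5, 16) and (−9, 16).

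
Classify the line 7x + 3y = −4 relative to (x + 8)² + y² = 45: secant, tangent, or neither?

Substituting the line into the circle gives 58x² + 200x + 187 = 0.
Discriminant = (200)² − 4·58·(187) = −3384 < 0.
No real roots: the line does not meet the circle.

neither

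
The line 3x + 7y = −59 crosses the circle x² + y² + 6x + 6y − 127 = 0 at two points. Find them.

Substitute y = (−59 − 3x)/7:
58x² + 522x − 5220 = 0  ⟹  x² + 9x − 90 = 0
x = 6 or x = −15, giving (6, −11) and (−15, −2).

(−15, −2) and (6, −11)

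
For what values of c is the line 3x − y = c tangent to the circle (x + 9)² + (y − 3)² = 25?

c = −30 ± 5√10

Tangency holds when the distance from the centre (−9, 3) to the line equals the radius 5:
|3·(−9) − 1·3 − c| / √10 = 5
|c − (−30)| = 5√10.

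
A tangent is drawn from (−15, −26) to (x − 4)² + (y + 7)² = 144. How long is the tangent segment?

Centre (4, −7), r² = 144. |PO|² = (−19)² + (−19)² = 722.
The tangent meets the radius at right angles, so tangent² = |PO|² − r² = 722 − 144 = 578.

17√2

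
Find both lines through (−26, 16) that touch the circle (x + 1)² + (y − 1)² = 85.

Let a tangent through (−26, 16) have slope m. Its distance from (−1, 1) must equal √85:
[m·(25) − (−15)]² = 85(m² + 1)
54m² + 75m + 14 = 0, so m = −7/6 or m = −2/9.
Through (−26, 16) these give 7x + 6y = −86 and 2x + 9y = 92.

7x + 6y = −86 and 2x + 9y = 92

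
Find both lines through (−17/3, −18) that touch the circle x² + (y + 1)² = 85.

Write the tangent as mx − y + (−18 − m·(−17/3)) = 0 and set its distance from the centre to √85:
(17/3m − (17))² = 85(m² + 1)
14m² + 51m − 54 = 0, so m = −9/2 or m = 6/7.
With m = −9/2: 9x + 2y = −87. With m = 6/7: 6x − 7y = 92.

9x + 2y = −87 and 6x − 7y = 92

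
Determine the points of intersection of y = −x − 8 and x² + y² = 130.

(−11, 3) and (3, −11)

From the line, y = −x − 8. Substituting:
2x² + 16x − 66 = 0  ⟹  x² + 8x − 33 = 0
x = 3 or x = −11, giving (3, −11) and (−11, 3).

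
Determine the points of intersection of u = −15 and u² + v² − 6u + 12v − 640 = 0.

(−15, −25) and (−15, 13)

The line gives u = −15. Substituting into the circle:
v² + 12v − 325 = 0
v = 13 or v = −25, giving (−15, 13) and (−15, −25).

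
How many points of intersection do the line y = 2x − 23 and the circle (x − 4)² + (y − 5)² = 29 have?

d² = (2·4 − 1·5 − (23))²/5 = 80; r² = 29.
Since d² > r², the line lies outside the circle.

0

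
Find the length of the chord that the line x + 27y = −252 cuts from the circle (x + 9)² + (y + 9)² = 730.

2√730

The distance from (−9, −9) to the line is 0/√730, and r² = 730.
Chord = 2√(r² − d²) = 2·√(730) = 2√730.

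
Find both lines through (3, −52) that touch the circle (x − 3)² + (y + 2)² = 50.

7x + y = −31 and 7x − y = 73

Let a tangent through (3, −52) have slope m. Its distance from (3, −2) must equal 5√2:
[m·(0) − (50)]² = 50(m² + 1)
m² − 49 = 0, so m = −7 or m = 7.
With m = −7: 7x + y = −31. With m = 7: 7x − y = 73.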